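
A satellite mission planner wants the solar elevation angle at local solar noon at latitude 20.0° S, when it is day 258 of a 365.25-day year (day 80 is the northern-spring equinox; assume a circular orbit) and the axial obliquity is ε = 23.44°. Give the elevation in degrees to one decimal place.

68.2°

Solar longitude: λ_s = 360° × (258 − 80)/365.25 = 175.441°.
sin δ = sin 23.44° × sin 175.441° = 0.03162, so δ = +1.812°.
At local noon the hour angle is zero, so the zenith angle equals |φ − δ| = |-20.0° − (+1.812°)| = 21.812°.
Elevation = 90° − 21.812° = 68.2°.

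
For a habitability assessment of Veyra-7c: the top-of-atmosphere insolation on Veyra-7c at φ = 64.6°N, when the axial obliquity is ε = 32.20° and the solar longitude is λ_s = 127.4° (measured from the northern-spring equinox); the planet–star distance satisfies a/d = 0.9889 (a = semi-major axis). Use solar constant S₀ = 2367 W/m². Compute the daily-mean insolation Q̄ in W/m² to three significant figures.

Solar declination: sin δ = sin ε · sin λ_s = sin 32.20° × sin 127.4° = 0.42332, so δ = +25.045°.
cos H₀ = −tan(+64.6°) tan(+25.045°) = -0.9840, H₀ = 2.9627 rad.
Bracket: H₀ sin φ sin δ + cos φ cos δ sin H₀ = 2.9627×0.90334×0.42332 + 0.42894×0.90598×0.17794 = 1.132942 + 0.069149 = 1.202091.
Inverse-square distance factor (a/d)² = 0.9889² = 0.977923.
Q̄ = (S₀/π) × 0.977923 × [bracket] = (2367/π) × 0.977923 × 1.202091 = 885.7 W/m².

Q̄ ≈ 886 W/m²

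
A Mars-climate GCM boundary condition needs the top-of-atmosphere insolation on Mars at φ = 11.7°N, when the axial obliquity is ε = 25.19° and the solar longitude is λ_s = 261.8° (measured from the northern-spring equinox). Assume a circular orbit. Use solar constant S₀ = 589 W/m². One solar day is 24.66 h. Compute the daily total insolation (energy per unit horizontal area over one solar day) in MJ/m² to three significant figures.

Solar declination: sin δ = sin ε · sin λ_s = sin 25.19° × sin 261.8° = -0.42127, so δ = -24.915°.
cos H₀ = −tan(+11.7°) tan(-24.915°) = 0.0962, H₀ = 1.4745 rad.
Bracket: H₀ sin φ sin δ + cos φ cos δ sin H₀ = 1.4745×0.20279×-0.42127 + 0.97922×0.90694×0.99536 = -0.125966 + 0.883973 = 0.758007.
Q̄ = (S₀/π) × [bracket] = (589/π) × 0.758007 = 142.11 W/m².
Daily total = Q̄ × 24.66 h × 3600 s/h = 142.11 × 24.66 × 3600 / 10⁶ = 12.62 MJ/m².

12.6 MJ/m²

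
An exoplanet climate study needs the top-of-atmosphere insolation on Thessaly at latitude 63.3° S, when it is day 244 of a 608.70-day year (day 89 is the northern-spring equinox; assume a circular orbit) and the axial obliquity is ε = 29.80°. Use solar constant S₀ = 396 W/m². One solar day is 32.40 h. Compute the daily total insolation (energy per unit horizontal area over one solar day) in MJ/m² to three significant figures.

Solar longitude: λ_s = 360° × (244 − 89)/608.70 = 91.671°.
sin δ = sin 29.80° × sin 91.671° = 0.49676, so δ = +29.786°.
cos H₀ = −tan(-63.3°) tan(+29.786°) = 1.1381 ≥ 1 ⇒ polar night, H₀ = 0 and Q̄ = 0.
Daily total = Q̄ × 32.40 h × 3600 s/h = 0.00 MJ/m².

0.00 MJ/m²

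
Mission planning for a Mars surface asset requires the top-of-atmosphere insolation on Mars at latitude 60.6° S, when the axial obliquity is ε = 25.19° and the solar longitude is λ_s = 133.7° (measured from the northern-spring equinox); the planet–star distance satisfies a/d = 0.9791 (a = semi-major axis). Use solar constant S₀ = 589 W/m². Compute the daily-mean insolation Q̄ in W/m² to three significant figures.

Q̄ ≈ 22.5 W/m²

Solar declination: sin δ = sin ε · sin λ_s = sin 25.19° × sin 133.7° = 0.30771, so δ = +17.921°.
cos H₀ = −tan(-60.6°) tan(+17.921°) = 0.5739, H₀ = 0.9595 rad.
Bracket: H₀ sin φ sin δ + cos φ cos δ sin H₀ = 0.9595×-0.87121×0.30771 + 0.49090×0.95148×0.81889 = -0.257223 + 0.382488 = 0.125265.
Inverse-square distance factor (a/d)² = 0.9791² = 0.958637.
Q̄ = (S₀/π) × 0.958637 × [bracket] = (589/π) × 0.958637 × 0.125265 = 22.51 W/m².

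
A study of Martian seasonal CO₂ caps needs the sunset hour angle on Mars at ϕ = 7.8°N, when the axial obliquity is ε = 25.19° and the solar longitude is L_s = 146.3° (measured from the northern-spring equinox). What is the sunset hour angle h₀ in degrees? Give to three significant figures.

Solar declination: sin δ = sin ε · sin L_s = sin 25.19° × sin 146.3° = 0.23615, so δ = +13.660°.
cos h₀ = −tan ϕ · tan δ = −tan(+7.8°) × tan(+13.660°) = -0.0333, so h₀ = 1.6041 rad = 91.91°.

h₀ = 91.9°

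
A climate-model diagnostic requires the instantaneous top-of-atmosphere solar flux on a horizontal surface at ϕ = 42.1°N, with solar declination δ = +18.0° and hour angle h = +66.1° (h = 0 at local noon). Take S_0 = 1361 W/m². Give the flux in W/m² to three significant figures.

671 W/m²

cos θ_z = sin ϕ sin δ + cos ϕ cos δ cos h = 0.207173 + 0.285893 = 0.493066.
Flux = S_0 · cos θ_z = 1361 × 0.493066 = 671.1 W/m².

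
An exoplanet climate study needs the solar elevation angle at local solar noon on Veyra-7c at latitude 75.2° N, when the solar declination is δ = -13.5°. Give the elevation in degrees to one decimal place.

At local noon the hour angle is zero, so the zenith angle equals |φ − δ| = |+75.2° − (-13.500°)| = 88.700°.
Elevation = 90° − 88.700° = 1.3°.

1.3°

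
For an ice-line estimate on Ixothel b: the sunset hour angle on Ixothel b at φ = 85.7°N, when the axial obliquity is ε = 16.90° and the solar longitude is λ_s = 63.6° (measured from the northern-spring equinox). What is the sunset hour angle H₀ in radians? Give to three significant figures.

Solar declination: sin δ = sin ε · sin λ_s = sin 16.90° × sin 63.6° = 0.26039, so δ = +15.093°.
Sunrise equation: cos H₀ = −tan φ · tan δ = -3.5867 ≤ −1, so the host star never sets (polar day) and H₀ = π.

H₀ = 3.14 rad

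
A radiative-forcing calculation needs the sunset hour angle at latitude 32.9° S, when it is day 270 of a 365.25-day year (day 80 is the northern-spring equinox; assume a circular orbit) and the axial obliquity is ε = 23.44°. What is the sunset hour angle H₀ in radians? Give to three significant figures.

Solar longitude: λ_s = 360° × (270 − 80)/365.25 = 187.269°.
sin δ = sin 23.44° × sin 187.269° = -0.05033, so δ = -2.885°.
cos H₀ = −tan φ · tan δ = −tan(-32.9°) × tan(-2.885°) = -0.0326, so H₀ = 1.6034 rad = 91.87°.

H₀ = 1.60 rad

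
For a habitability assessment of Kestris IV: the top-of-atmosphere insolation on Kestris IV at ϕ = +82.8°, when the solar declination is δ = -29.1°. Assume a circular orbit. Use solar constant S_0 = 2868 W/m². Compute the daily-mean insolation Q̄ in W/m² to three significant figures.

cos h₀ = −tan(+82.8°) tan(-29.100°) = 4.4059 ≥ 1 ⇒ polar night, h₀ = 0 and Q̄ = 0.

Q̄ ≈ 0.00 W/m²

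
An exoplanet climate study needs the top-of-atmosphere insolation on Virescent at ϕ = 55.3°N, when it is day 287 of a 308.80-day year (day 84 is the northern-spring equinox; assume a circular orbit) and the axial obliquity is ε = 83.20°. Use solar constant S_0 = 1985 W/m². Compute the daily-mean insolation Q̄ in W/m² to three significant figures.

Solar longitude: L_s = 360° × (287 − 84)/308.80 = 236.658°.
sin δ = sin 83.20° × sin 236.658° = -0.82953, so δ = -56.050°.
cos h₀ = −tan(+55.3°) tan(-56.050°) = 2.1452 ≥ 1 ⇒ polar night, h₀ = 0 and Q̄ = 0.

Q̄ ≈ 0.00 W/m²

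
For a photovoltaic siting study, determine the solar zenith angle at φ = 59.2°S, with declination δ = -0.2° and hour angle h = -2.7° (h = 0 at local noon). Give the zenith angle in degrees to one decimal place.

cos θ_z = sin φ sin δ + cos φ cos δ cos h = 0.002998 + 0.511471 = 0.514469.
θ_z = arccos(0.514469) = 59.0°.

θ_z = 59.0°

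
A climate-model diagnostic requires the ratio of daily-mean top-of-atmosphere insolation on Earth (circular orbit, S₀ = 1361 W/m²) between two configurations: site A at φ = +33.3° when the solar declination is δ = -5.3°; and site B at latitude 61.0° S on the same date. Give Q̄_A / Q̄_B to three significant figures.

Q̄_A / Q̄_B ≈ 1.22

— Configuration A (φ=+33.3°):
cos H₀ = −tan(+33.3°) tan(-5.300°) = 0.0609, H₀ = 1.5098 rad.
Bracket: H₀ sin φ sin δ + cos φ cos δ sin H₀ = 1.5098×0.54902×-0.09237 + 0.83581×0.99572×0.99814 = -0.076566 + 0.830685 = 0.754119.
Q̄ = (S₀/π) × [bracket] = (1361/π) × 0.754119 = 326.70 W/m².
— Configuration B (φ=-61.0°):
cos H₀ = −tan(-61.0°) tan(-5.300°) = -0.1674, H₀ = 1.7389 rad.
Bracket: H₀ sin φ sin δ + cos φ cos δ sin H₀ = 1.7389×-0.87462×-0.09237 + 0.48481×0.99572×0.98590 = 0.140483 + 0.475928 = 0.616411.
Q̄ = (S₀/π) × [bracket] = (1361/π) × 0.616411 = 267.04 W/m².
Ratio Q̄_A / Q̄_B = 326.70 / 267.04 = 1.223.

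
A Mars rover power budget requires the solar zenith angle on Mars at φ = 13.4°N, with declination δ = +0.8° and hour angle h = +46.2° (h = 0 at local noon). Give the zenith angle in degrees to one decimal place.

cos θ_z = sin φ sin δ + cos φ cos δ cos h = 0.003236 + 0.673235 = 0.676471.
θ_z = arccos(0.676471) = 47.4°.

θ_z = 47.4°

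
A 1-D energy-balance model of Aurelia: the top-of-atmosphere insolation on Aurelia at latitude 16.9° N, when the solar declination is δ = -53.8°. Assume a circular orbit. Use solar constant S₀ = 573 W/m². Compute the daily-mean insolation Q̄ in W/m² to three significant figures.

Q̄ ≈ 44.9 W/m²

cos H₀ = −tan(+16.9°) tan(-53.800°) = 0.4151, H₀ = 1.1427 rad.
Bracket: H₀ sin φ sin δ + cos φ cos δ sin H₀ = 1.1427×0.29070×-0.80696 + 0.95681×0.59061×0.90977 = -0.268058 + 0.514112 = 0.246054.
Q̄ = (S₀/π) × [bracket] = (573/π) × 0.246054 = 44.88 W/m².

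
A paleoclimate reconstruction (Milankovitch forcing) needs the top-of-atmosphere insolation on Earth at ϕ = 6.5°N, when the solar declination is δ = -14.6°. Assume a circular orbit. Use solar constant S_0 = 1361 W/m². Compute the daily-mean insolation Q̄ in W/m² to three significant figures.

cos h₀ = −tan(+6.5°) tan(-14.600°) = 0.0297, h₀ = 1.5411 rad.
Bracket: h₀ sin ϕ sin δ + cos ϕ cos δ sin h₀ = 1.5411×0.11320×-0.25207 + 0.99357×0.96771×0.99956 = -0.043974 + 0.961065 = 0.917091.
Q̄ = (S_0/π) × [bracket] = (1361/π) × 0.917091 = 397.3 W/m².

Q̄ ≈ 397 W/m²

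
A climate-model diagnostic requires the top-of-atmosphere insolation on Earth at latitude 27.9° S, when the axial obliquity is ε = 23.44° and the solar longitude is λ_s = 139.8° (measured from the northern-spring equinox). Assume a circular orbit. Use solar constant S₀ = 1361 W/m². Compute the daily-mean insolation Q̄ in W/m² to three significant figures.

Solar declination: sin δ = sin ε · sin λ_s = sin 23.44° × sin 139.8° = 0.25676, so δ = +14.878°.
cos H₀ = −tan(-27.9°) tan(+14.878°) = 0.1407, H₀ = 1.4297 rad.
Bracket: H₀ sin φ sin δ + cos φ cos δ sin H₀ = 1.4297×-0.46793×0.25676 + 0.88377×0.96648×0.99006 = -0.171772 + 0.845656 = 0.673884.
Q̄ = (S₀/π) × [bracket] = (1361/π) × 0.673884 = 291.9 W/m².

Q̄ ≈ 292 W/m²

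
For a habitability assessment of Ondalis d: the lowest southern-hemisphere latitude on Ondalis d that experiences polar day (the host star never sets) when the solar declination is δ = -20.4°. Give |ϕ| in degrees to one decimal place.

|ϕ| = 69.6°

Polar day requires cos h₀ = −tan ϕ tan δ ≤ −1, i.e. tan ϕ tan δ ≥ 1.
The boundary is |tan ϕ| · |tan δ| = 1, so |ϕ| = 90° − |δ| = 90° − 20.4° = 69.6° in the southern hemisphere.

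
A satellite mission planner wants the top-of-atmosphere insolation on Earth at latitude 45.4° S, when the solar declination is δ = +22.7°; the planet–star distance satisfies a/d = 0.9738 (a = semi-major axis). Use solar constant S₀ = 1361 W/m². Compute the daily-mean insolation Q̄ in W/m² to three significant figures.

Q̄ ≈ 113 W/m²

cos H₀ = −tan(-45.4°) tan(+22.700°) = 0.4242, H₀ = 1.1327 rad.
Bracket: H₀ sin φ sin δ + cos φ cos δ sin H₀ = 1.1327×-0.71203×0.38591 + 0.70215×0.92254×0.90557 = -0.311243 + 0.586593 = 0.275350.
Inverse-square distance factor (a/d)² = 0.9738² = 0.948286.
Q̄ = (S₀/π) × 0.948286 × [bracket] = (1361/π) × 0.948286 × 0.275350 = 113.1 W/m².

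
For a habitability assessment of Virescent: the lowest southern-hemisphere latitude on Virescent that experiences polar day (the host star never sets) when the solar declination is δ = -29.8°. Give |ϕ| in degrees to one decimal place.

|ϕ| = 60.2°

Polar day requires cos h₀ = −tan ϕ tan δ ≤ −1, i.e. tan ϕ tan δ ≥ 1.
The boundary is |tan ϕ| · |tan δ| = 1, so |ϕ| = 90° − |δ| = 90° − 29.8° = 60.2° in the southern hemisphere.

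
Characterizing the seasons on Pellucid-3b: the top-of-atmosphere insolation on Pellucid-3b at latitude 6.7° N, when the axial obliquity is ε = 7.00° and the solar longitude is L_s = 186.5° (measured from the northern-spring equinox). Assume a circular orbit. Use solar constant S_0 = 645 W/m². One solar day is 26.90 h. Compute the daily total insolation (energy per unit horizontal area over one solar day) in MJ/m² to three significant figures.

Solar declination: sin δ = sin ε · sin L_s = sin 7.00° × sin 186.5° = -0.01380, so δ = -0.790°.
cos h₀ = −tan(+6.7°) tan(-0.790°) = 0.0016, h₀ = 1.5692 rad.
Bracket: h₀ sin ϕ sin δ + cos ϕ cos δ sin h₀ = 1.5692×0.11667×-0.01380 + 0.99317×0.99990×1.00000 = -0.002526 + 0.993071 = 0.990545.
Q̄ = (S_0/π) × [bracket] = (645/π) × 0.990545 = 203.37 W/m².
Daily total = Q̄ × 26.90 h × 3600 s/h = 203.37 × 26.90 × 3600 / 10⁶ = 19.69 MJ/m².

19.7 MJ/m²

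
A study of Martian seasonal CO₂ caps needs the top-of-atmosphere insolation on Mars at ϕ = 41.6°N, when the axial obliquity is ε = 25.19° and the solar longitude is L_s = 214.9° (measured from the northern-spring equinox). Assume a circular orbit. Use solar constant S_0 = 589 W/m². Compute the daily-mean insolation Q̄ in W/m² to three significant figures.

Q̄ ≈ 91.8 W/m²

Solar declination: sin δ = sin ε · sin L_s = sin 25.19° × sin 214.9° = -0.24352, so δ = -14.094°.
cos h₀ = −tan(+41.6°) tan(-14.094°) = 0.2229, h₀ = 1.3460 rad.
Bracket: h₀ sin ϕ sin δ + cos ϕ cos δ sin h₀ = 1.3460×0.66393×-0.24352 + 0.74780×0.96990×0.97484 = -0.217622 + 0.707043 = 0.489421.
Q̄ = (S_0/π) × [bracket] = (589/π) × 0.489421 = 91.76 W/m².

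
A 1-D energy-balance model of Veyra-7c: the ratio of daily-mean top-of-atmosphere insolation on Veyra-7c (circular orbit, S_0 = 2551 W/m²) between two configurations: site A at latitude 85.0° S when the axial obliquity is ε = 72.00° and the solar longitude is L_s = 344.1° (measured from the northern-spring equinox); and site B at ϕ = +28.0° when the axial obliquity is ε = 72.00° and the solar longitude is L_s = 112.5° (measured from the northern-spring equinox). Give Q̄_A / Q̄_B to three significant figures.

— Configuration A (ϕ=-85.0°):
Solar declination: sin δ = sin ε · sin L_s = sin 72.00° × sin 344.1° = -0.26055, so δ = -15.103°.
cos h₀ = −tan(-85.0°) tan(-15.103°) = -3.0847 ≤ −1 ⇒ polar day, h₀ = π.
Bracket: h₀ sin ϕ sin δ + cos ϕ cos δ sin h₀ = 3.1416×-0.99619×-0.26055 + 0.08716×0.96546×0.00000 = 0.815425 + 0.000000 = 0.815425.
Q̄ = (S_0/π) × [bracket] = (2551/π) × 0.815425 = 662.13 W/m².
— Configuration B (ϕ=+28.0°):
Solar declination: sin δ = sin ε · sin L_s = sin 72.00° × sin 112.5° = 0.87866, so δ = +61.481°.
cos h₀ = −tan(+28.0°) tan(+61.481°) = -0.9785, h₀ = 2.9340 rad.
Bracket: h₀ sin ϕ sin δ + cos ϕ cos δ sin h₀ = 2.9340×0.46947×0.87866 + 0.88295×0.47744×0.20612 = 1.210288 + 0.086891 = 1.297179.
Q̄ = (S_0/π) × [bracket] = (2551/π) × 1.297179 = 1053.3 W/m².
Ratio Q̄_A / Q̄_B = 662.13 / 1053.3 = 0.6286.

Q̄_A / Q̄_B ≈ 0.629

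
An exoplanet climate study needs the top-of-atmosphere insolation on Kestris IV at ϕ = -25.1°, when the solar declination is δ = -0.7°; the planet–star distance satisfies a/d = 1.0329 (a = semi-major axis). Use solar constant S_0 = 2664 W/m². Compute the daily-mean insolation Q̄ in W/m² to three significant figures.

cos h₀ = −tan(-25.1°) tan(-0.700°) = -0.0057, h₀ = 1.5765 rad.
Bracket: h₀ sin ϕ sin δ + cos ϕ cos δ sin h₀ = 1.5765×-0.42420×-0.01222 + 0.90557×0.99993×0.99998 = 0.008172 + 0.905488 = 0.913660.
Inverse-square distance factor (a/d)² = 1.0329² = 1.066882.
Q̄ = (S_0/π) × 1.066882 × [bracket] = (2664/π) × 1.066882 × 0.913660 = 826.6 W/m².

Q̄ ≈ 827 W/m²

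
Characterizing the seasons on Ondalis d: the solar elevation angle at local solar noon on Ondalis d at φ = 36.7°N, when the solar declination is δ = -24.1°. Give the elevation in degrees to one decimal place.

29.2°

At local noon the hour angle is zero, so the zenith angle equals |φ − δ| = |+36.7° − (-24.100°)| = 60.800°.
Elevation = 90° − 60.800° = 29.2°.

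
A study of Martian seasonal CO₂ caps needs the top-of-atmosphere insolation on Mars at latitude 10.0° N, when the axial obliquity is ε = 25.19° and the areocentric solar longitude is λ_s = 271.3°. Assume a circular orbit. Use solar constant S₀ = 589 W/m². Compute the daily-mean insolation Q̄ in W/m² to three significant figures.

Q̄ ≈ 146 W/m²

sin δ = sin 25.19° × sin 271.3° = -0.42551, so δ = -25.183°.
cos H₀ = −tan(+10.0°) tan(-25.183°) = 0.0829, H₀ = 1.4878 rad.
Bracket: H₀ sin φ sin δ + cos φ cos δ sin H₀ = 1.4878×0.17365×-0.42551 + 0.98481×0.90495×0.99656 = -0.109933 + 0.888138 = 0.778205.
Q̄ = (S₀/π) × [bracket] = (589/π) × 0.778205 = 145.9 W/m².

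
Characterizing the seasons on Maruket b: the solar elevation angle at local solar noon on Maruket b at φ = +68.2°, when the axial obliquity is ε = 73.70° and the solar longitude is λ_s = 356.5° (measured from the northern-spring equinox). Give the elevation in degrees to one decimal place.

18.4°

Solar declination: sin δ = sin ε · sin λ_s = sin 73.70° × sin 356.5° = -0.05859, so δ = -3.359°.
At local noon the hour angle is zero, so the zenith angle equals |φ − δ| = |+68.2° − (-3.359°)| = 71.559°.
Elevation = 90° − 71.559° = 18.4°.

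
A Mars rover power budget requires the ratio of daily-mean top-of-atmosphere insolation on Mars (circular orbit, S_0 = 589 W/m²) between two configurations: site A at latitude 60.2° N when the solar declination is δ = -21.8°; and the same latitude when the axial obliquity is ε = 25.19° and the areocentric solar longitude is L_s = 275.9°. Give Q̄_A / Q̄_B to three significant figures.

Q̄_A / Q̄_B ≈ 2.16

— Configuration A (ϕ=+60.2°):
cos h₀ = −tan(+60.2°) tan(-21.800°) = 0.6984, h₀ = 0.7977 rad.
Bracket: h₀ sin ϕ sin δ + cos ϕ cos δ sin h₀ = 0.7977×0.86777×-0.37137 + 0.49697×0.92849×0.71572 = -0.257070 + 0.330256 = 0.073186.
Q̄ = (S_0/π) × [bracket] = (589/π) × 0.073186 = 13.721 W/m².
— Configuration B (ϕ=+60.2°):
sin δ = sin 25.19° × sin 275.9° = -0.42337, so δ = -25.047°.
cos h₀ = −tan(+60.2°) tan(-25.047°) = 0.8160, h₀ = 0.6164 rad.
Bracket: h₀ sin ϕ sin δ + cos ϕ cos δ sin h₀ = 0.6164×0.86777×-0.42337 + 0.49697×0.90596×0.57809 = -0.226458 + 0.260276 = 0.033818.
Q̄ = (S_0/π) × [bracket] = (589/π) × 0.033818 = 6.3404 W/m².
Ratio Q̄_A / Q̄_B = 13.721 / 6.3404 = 2.164.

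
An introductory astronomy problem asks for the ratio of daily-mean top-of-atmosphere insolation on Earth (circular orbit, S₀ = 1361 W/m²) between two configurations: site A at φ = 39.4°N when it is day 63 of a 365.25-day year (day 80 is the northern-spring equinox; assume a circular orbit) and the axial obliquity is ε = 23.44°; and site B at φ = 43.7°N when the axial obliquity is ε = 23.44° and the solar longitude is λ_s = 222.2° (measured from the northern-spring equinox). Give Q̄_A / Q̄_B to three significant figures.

— Configuration A (φ=+39.4°):
Solar longitude: λ_s = 360° × (63 − 80)/365.25 = -16.756°, i.e. -16.756° + 360° = 343.244°.
sin δ = sin 23.44° × sin 343.244° = -0.11468, so δ = -6.585°.
cos H₀ = −tan(+39.4°) tan(-6.585°) = 0.0948, H₀ = 1.4758 rad.
Bracket: H₀ sin φ sin δ + cos φ cos δ sin H₀ = 1.4758×0.63473×-0.11468 + 0.77273×0.99340×0.99549 = -0.107425 + 0.764168 = 0.656743.
Q̄ = (S₀/π) × [bracket] = (1361/π) × 0.656743 = 284.51 W/m².
— Configuration B (φ=+43.7°):
Solar declination: sin δ = sin ε · sin λ_s = sin 23.44° × sin 222.2° = -0.26720, so δ = -15.498°.
cos H₀ = −tan(+43.7°) tan(-15.498°) = 0.2650, H₀ = 1.3026 rad.
Bracket: H₀ sin φ sin δ + cos φ cos δ sin H₀ = 1.3026×0.69088×-0.26720 + 0.72297×0.96364×0.96425 = -0.240464 + 0.671776 = 0.431312.
Q̄ = (S₀/π) × [bracket] = (1361/π) × 0.431312 = 186.85 W/m².
Ratio Q̄_A / Q̄_B = 284.51 / 186.85 = 1.523.

Q̄_A / Q̄_B ≈ 1.52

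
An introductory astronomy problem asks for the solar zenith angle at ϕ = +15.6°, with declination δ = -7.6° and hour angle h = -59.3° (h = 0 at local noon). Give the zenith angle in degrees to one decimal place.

cos θ_z = sin ϕ sin δ + cos ϕ cos δ cos h = -0.035566 + 0.487416 = 0.451850.
θ_z = arccos(0.451850) = 63.1°.

θ_z = 63.1°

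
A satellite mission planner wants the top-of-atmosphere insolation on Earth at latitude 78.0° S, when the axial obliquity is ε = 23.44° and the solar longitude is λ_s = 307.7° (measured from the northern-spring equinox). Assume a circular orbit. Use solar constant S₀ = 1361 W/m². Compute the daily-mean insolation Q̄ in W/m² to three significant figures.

Solar declination: sin δ = sin ε · sin λ_s = sin 23.44° × sin 307.7° = -0.31474, so δ = -18.345°.
cos H₀ = −tan(-78.0°) tan(-18.345°) = -1.5600 ≤ −1 ⇒ polar day, H₀ = π.
Bracket: H₀ sin φ sin δ + cos φ cos δ sin H₀ = 3.1416×-0.97815×-0.31474 + 0.20791×0.94918×0.00000 = 0.967182 + 0.000000 = 0.967182.
Q̄ = (S₀/π) × [bracket] = (1361/π) × 0.967182 = 419.0 W/m².

Q̄ ≈ 419 W/m²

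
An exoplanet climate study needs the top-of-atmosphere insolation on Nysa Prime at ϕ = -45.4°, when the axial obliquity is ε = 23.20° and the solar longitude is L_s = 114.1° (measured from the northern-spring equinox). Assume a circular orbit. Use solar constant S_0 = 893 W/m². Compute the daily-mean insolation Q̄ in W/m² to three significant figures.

Solar declination: sin δ = sin ε · sin L_s = sin 23.20° × sin 114.1° = 0.35960, so δ = +21.076°.
cos h₀ = −tan(-45.4°) tan(+21.076°) = 0.3908, h₀ = 1.1693 rad.
Bracket: h₀ sin ϕ sin δ + cos ϕ cos δ sin h₀ = 1.1693×-0.71203×0.35960 + 0.70215×0.93311×0.92047 = -0.299395 + 0.603076 = 0.303681.
Q̄ = (S_0/π) × [bracket] = (893/π) × 0.303681 = 86.32 W/m².

Q̄ ≈ 86.3 W/m²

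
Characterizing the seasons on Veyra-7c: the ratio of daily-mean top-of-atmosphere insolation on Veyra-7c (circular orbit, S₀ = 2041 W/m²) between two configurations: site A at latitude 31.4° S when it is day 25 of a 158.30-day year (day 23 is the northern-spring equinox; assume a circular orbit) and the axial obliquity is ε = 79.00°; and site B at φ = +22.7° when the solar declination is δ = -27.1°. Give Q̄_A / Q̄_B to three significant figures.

— Configuration A (φ=-31.4°):
Solar longitude: λ_s = 360° × (25 − 23)/158.30 = 4.548°.
sin δ = sin 79.00° × sin 4.548° = 0.07784, so δ = +4.465°.
cos H₀ = −tan(-31.4°) tan(+4.465°) = 0.0477, H₀ = 1.5231 rad.
Bracket: H₀ sin φ sin δ + cos φ cos δ sin H₀ = 1.5231×-0.52101×0.07784 + 0.85355×0.99697×0.99886 = -0.061770 + 0.849994 = 0.788224.
Q̄ = (S₀/π) × [bracket] = (2041/π) × 0.788224 = 512.09 W/m².
— Configuration B (φ=+22.7°):
cos H₀ = −tan(+22.7°) tan(-27.100°) = 0.2141, H₀ = 1.3551 rad.
Bracket: H₀ sin φ sin δ + cos φ cos δ sin H₀ = 1.3551×0.38591×-0.45554 + 0.92254×0.89021×0.97682 = -0.238223 + 0.802218 = 0.563995.
Q̄ = (S₀/π) × [bracket] = (2041/π) × 0.563995 = 366.41 W/m².
Ratio Q̄_A / Q̄_B = 512.09 / 366.41 = 1.398.

Q̄_A / Q̄_B ≈ 1.40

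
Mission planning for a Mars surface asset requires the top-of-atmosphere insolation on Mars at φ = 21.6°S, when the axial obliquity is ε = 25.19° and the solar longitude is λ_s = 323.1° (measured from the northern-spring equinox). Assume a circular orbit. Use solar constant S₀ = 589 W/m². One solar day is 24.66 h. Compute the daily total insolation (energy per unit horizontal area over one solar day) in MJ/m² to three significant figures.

17.5 MJ/m²

Solar declination: sin δ = sin ε · sin λ_s = sin 25.19° × sin 323.1° = -0.25555, so δ = -14.806°.
cos H₀ = −tan(-21.6°) tan(-14.806°) = -0.1047, H₀ = 1.6756 rad.
Bracket: H₀ sin φ sin δ + cos φ cos δ sin H₀ = 1.6756×-0.36812×-0.25555 + 0.92978×0.96680×0.99451 = 0.157629 + 0.893976 = 1.051605.
Q̄ = (S₀/π) × [bracket] = (589/π) × 1.051605 = 197.16 W/m².
Daily total = Q̄ × 24.66 h × 3600 s/h = 197.16 × 24.66 × 3600 / 10⁶ = 17.50 MJ/m².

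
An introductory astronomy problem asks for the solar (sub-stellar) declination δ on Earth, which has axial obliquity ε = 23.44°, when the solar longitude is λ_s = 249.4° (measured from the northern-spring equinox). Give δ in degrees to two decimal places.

δ = -21.86°

sin δ = sin ε · sin λ_s = sin 23.44° × sin 249.4° = -0.372354.
δ = arcsin(-0.372354) = -21.86°.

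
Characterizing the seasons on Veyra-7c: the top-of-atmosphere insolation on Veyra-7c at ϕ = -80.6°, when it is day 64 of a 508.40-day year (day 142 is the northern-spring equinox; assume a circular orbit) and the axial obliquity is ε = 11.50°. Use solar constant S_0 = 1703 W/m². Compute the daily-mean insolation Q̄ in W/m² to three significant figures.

Q̄ ≈ 275 W/m²

Solar longitude: L_s = 360° × (64 − 142)/508.40 = -55.232°, i.e. -55.232° + 360° = 304.768°.
sin δ = sin 11.50° × sin 304.768° = -0.16377, so δ = -9.426°.
cos h₀ = −tan(-80.6°) tan(-9.426°) = -1.0028 ≤ −1 ⇒ polar day, h₀ = π.
Bracket: h₀ sin ϕ sin δ + cos ϕ cos δ sin h₀ = 3.1416×-0.98657×-0.16377 + 0.16333×0.98650×0.00000 = 0.507590 + 0.000000 = 0.507590.
Q̄ = (S_0/π) × [bracket] = (1703/π) × 0.507590 = 275.2 W/m².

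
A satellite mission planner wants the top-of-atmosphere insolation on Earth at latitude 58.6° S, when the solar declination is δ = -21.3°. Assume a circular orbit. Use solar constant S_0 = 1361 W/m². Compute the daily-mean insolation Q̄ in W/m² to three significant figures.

Q̄ ≈ 466 W/m²

cos h₀ = −tan(-58.6°) tan(-21.300°) = -0.6387, h₀ = 2.2636 rad.
Bracket: h₀ sin ϕ sin δ + cos ϕ cos δ sin h₀ = 2.2636×-0.85355×-0.36325 + 0.52101×0.93169×0.76943 = 0.701834 + 0.373497 = 1.075331.
Q̄ = (S_0/π) × [bracket] = (1361/π) × 1.075331 = 465.9 W/m².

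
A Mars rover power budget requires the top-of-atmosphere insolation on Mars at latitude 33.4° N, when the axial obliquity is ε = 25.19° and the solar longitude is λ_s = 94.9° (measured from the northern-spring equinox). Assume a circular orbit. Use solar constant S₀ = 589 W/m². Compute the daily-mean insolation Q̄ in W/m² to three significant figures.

Q̄ ≈ 217 W/m²

Solar declination: sin δ = sin ε · sin λ_s = sin 25.19° × sin 94.9° = 0.42407, so δ = +25.092°.
cos H₀ = −tan(+33.4°) tan(+25.092°) = -0.3088, H₀ = 1.8847 rad.
Bracket: H₀ sin φ sin δ + cos φ cos δ sin H₀ = 1.8847×0.55048×0.42407 + 0.83485×0.90563×0.95114 = 0.439968 + 0.719124 = 1.159092.
Q̄ = (S₀/π) × [bracket] = (589/π) × 1.159092 = 217.3 W/m².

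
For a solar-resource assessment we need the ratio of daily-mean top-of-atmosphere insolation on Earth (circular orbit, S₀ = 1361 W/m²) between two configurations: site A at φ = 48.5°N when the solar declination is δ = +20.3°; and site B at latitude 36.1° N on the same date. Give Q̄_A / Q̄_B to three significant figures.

— Configuration A (φ=+48.5°):
cos H₀ = −tan(+48.5°) tan(+20.300°) = -0.4181, H₀ = 2.0022 rad.
Bracket: H₀ sin φ sin δ + cos φ cos δ sin H₀ = 2.0022×0.74896×0.34694 + 0.66262×0.93789×0.90840 = 0.520260 + 0.564539 = 1.084799.
Q̄ = (S₀/π) × [bracket] = (1361/π) × 1.084799 = 469.96 W/m².
— Configuration B (φ=+36.1°):
cos H₀ = −tan(+36.1°) tan(+20.300°) = -0.2697, H₀ = 1.8439 rad.
Bracket: H₀ sin φ sin δ + cos φ cos δ sin H₀ = 1.8439×0.58920×0.34694 + 0.80799×0.93789×0.96293 = 0.376925 + 0.729714 = 1.106639.
Q̄ = (S₀/π) × [bracket] = (1361/π) × 1.106639 = 479.42 W/m².
Ratio Q̄_A / Q̄_B = 469.96 / 479.42 = 0.9803.

Q̄_A / Q̄_B ≈ 0.980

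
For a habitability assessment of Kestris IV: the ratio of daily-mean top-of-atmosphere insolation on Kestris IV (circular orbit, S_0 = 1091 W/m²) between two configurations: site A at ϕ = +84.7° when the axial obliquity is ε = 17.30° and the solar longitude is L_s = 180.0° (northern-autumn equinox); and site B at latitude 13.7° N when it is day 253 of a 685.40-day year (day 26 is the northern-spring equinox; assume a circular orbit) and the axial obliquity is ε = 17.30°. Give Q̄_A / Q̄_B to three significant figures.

Q̄_A / Q̄_B ≈ 0.0891

— Configuration A (ϕ=+84.7°):
Solar declination: sin δ = sin ε · sin L_s = sin 17.30° × sin 180.0° = 0.00000, so δ = +0.000°.
cos h₀ = −tan(+84.7°) tan(+0.000°) = -0.0000, h₀ = 1.5708 rad.
Bracket: h₀ sin ϕ sin δ + cos ϕ cos δ sin h₀ = 1.5708×0.99572×0.00000 + 0.09237×1.00000×1.00000 = 0.000000 + 0.092370 = 0.092370.
Q̄ = (S_0/π) × [bracket] = (1091/π) × 0.092370 = 32.078 W/m².
— Configuration B (ϕ=+13.7°):
Solar longitude: L_s = 360° × (253 − 26)/685.40 = 119.230°.
sin δ = sin 17.30° × sin 119.230° = 0.25951, so δ = +15.041°.
cos h₀ = −tan(+13.7°) tan(+15.041°) = -0.0655, h₀ = 1.6363 rad.
Bracket: h₀ sin ϕ sin δ + cos ϕ cos δ sin h₀ = 1.6363×0.23684×0.25951 + 0.97155×0.96574×0.99785 = 0.100571 + 0.936247 = 1.036818.
Q̄ = (S_0/π) × [bracket] = (1091/π) × 1.036818 = 360.06 W/m².
Ratio Q̄_A / Q̄_B = 32.078 / 360.06 = 0.08909.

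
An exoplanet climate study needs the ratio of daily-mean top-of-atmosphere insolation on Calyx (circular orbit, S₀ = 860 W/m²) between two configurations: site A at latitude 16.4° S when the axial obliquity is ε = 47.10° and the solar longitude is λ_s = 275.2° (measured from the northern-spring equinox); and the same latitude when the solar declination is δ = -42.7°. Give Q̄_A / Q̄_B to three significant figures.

Q̄_A / Q̄_B ≈ 0.981

— Configuration A (φ=-16.4°):
Solar declination: sin δ = sin ε · sin λ_s = sin 47.10° × sin 275.2° = -0.72953, so δ = -46.847°.
cos H₀ = −tan(-16.4°) tan(-46.847°) = -0.3139, H₀ = 1.8901 rad.
Bracket: H₀ sin φ sin δ + cos φ cos δ sin H₀ = 1.8901×-0.28234×-0.72953 + 0.95931×0.68395×0.94945 = 0.389314 + 0.622953 = 1.012267.
Q̄ = (S₀/π) × [bracket] = (860/π) × 1.012267 = 277.10 W/m².
— Configuration B (φ=-16.4°):
cos H₀ = −tan(-16.4°) tan(-42.700°) = -0.2716, H₀ = 1.8458 rad.
Bracket: H₀ sin φ sin δ + cos φ cos δ sin H₀ = 1.8458×-0.28234×-0.67816 + 0.95931×0.73491×0.96241 = 0.353418 + 0.678505 = 1.031923.
Q̄ = (S₀/π) × [bracket] = (860/π) × 1.031923 = 282.49 W/m².
Ratio Q̄_A / Q̄_B = 277.10 / 282.49 = 0.9809.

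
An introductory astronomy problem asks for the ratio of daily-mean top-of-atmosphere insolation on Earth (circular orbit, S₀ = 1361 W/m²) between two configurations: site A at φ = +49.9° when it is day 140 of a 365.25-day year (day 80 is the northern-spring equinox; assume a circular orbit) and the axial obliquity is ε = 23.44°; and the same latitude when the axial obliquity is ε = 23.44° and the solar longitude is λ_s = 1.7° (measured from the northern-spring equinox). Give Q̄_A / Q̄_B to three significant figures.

Q̄_A / Q̄_B ≈ 1.63

— Configuration A (φ=+49.9°):
Solar longitude: λ_s = 360° × (140 − 80)/365.25 = 59.138°.
sin δ = sin 23.44° × sin 59.138° = 0.34146, so δ = +19.966°.
cos H₀ = −tan(+49.9°) tan(+19.966°) = -0.4314, H₀ = 2.0169 rad.
Bracket: H₀ sin φ sin δ + cos φ cos δ sin H₀ = 2.0169×0.76492×0.34146 + 0.64412×0.93990×0.90215 = 0.526793 + 0.546169 = 1.072962.
Q̄ = (S₀/π) × [bracket] = (1361/π) × 1.072962 = 464.83 W/m².
— Configuration B (φ=+49.9°):
Solar declination: sin δ = sin ε · sin λ_s = sin 23.44° × sin 1.7° = 0.01180, so δ = +0.676°.
cos H₀ = −tan(+49.9°) tan(+0.676°) = -0.0140, H₀ = 1.5848 rad.
Bracket: H₀ sin φ sin δ + cos φ cos δ sin H₀ = 1.5848×0.76492×0.01180 + 0.64412×0.99993×0.99990 = 0.014304 + 0.644011 = 0.658315.
Q̄ = (S₀/π) × [bracket] = (1361/π) × 0.658315 = 285.20 W/m².
Ratio Q̄_A / Q̄_B = 464.83 / 285.20 = 1.630.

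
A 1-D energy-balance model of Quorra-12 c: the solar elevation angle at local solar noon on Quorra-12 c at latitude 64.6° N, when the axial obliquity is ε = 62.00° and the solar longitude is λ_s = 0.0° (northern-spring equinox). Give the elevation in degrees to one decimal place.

Solar declination: sin δ = sin ε · sin λ_s = sin 62.00° × sin 0.0° = 0.00000, so δ = +0.000°.
At local noon the hour angle is zero, so the zenith angle equals |φ − δ| = |+64.6° − (+0.000°)| = 64.600°.
Elevation = 90° − 64.600° = 25.4°.

25.4°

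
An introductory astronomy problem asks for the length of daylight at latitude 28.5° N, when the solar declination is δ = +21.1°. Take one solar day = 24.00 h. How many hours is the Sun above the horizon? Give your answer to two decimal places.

13.61 h

cos h₀ = −tan ϕ · tan δ = −tan(+28.5°) × tan(+21.100°) = -0.2095, so h₀ = 1.7819 rad = 102.09°.
Daylight = 2h₀/(2π) × 24.00 h = (1.7819/π) × 24.00 = 13.61 h.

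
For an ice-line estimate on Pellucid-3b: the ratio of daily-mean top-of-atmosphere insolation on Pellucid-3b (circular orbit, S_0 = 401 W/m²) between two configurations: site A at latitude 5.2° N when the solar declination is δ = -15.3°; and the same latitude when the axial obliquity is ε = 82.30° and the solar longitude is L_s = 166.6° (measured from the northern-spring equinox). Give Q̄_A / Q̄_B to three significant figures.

— Configuration A (ϕ=+5.2°):
cos h₀ = −tan(+5.2°) tan(-15.300°) = 0.0249, h₀ = 1.5459 rad.
Bracket: h₀ sin ϕ sin δ + cos ϕ cos δ sin h₀ = 1.5459×0.09063×-0.26387 + 0.99588×0.96456×0.99969 = -0.036969 + 0.960288 = 0.923319.
Q̄ = (S_0/π) × [bracket] = (401/π) × 0.923319 = 117.85 W/m².
— Configuration B (ϕ=+5.2°):
Solar declination: sin δ = sin ε · sin L_s = sin 82.30° × sin 166.6° = 0.22966, so δ = +13.277°.
cos h₀ = −tan(+5.2°) tan(+13.277°) = -0.0215, h₀ = 1.5923 rad.
Bracket: h₀ sin ϕ sin δ + cos ϕ cos δ sin h₀ = 1.5923×0.09063×0.22966 + 0.99588×0.97327×0.99977 = 0.033142 + 0.969037 = 1.002179.
Q̄ = (S_0/π) × [bracket] = (401/π) × 1.002179 = 127.92 W/m².
Ratio Q̄_A / Q̄_B = 117.85 / 127.92 = 0.9213.

Q̄_A / Q̄_B ≈ 0.921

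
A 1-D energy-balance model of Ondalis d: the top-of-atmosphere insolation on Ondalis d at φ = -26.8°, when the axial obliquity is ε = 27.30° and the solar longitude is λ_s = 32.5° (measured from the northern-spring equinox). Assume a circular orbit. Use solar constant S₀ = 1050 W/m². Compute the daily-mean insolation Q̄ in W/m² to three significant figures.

Q̄ ≈ 233 W/m²

Solar declination: sin δ = sin ε · sin λ_s = sin 27.30° × sin 32.5° = 0.24643, so δ = +14.266°.
cos H₀ = −tan(-26.8°) tan(+14.266°) = 0.1284, H₀ = 1.4420 rad.
Bracket: H₀ sin φ sin δ + cos φ cos δ sin H₀ = 1.4420×-0.45088×0.24643 + 0.89259×0.96916×0.99172 = -0.160221 + 0.857900 = 0.697679.
Q̄ = (S₀/π) × [bracket] = (1050/π) × 0.697679 = 233.2 W/m².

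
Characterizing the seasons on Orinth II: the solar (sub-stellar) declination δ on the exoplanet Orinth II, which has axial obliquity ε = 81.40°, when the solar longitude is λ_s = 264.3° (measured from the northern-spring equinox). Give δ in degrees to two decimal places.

sin δ = sin ε · sin λ_s = sin 81.40° × sin 264.3° = -0.983868.
δ = arcsin(-0.983868) = -79.69°.

δ = -79.69°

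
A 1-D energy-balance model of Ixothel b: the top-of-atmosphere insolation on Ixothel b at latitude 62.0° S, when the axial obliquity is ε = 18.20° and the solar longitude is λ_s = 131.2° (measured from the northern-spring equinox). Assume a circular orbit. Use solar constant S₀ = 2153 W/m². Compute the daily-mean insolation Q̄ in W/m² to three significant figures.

Solar declination: sin δ = sin ε · sin λ_s = sin 18.20° × sin 131.2° = 0.23501, so δ = +13.592°.
cos H₀ = −tan(-62.0°) tan(+13.592°) = 0.4547, H₀ = 1.0987 rad.
Bracket: H₀ sin φ sin δ + cos φ cos δ sin H₀ = 1.0987×-0.88295×0.23501 + 0.46947×0.97199×0.89064 = -0.227983 + 0.406417 = 0.178434.
Q̄ = (S₀/π) × [bracket] = (2153/π) × 0.178434 = 122.3 W/m².

Q̄ ≈ 122 W/m²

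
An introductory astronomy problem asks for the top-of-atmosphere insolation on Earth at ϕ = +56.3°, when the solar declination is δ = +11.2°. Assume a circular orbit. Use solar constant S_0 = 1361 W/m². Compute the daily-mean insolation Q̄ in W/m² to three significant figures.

cos h₀ = −tan(+56.3°) tan(+11.200°) = -0.2969, h₀ = 1.8722 rad.
Bracket: h₀ sin ϕ sin δ + cos ϕ cos δ sin h₀ = 1.8722×0.83195×0.19423 + 0.55484×0.98096×0.95491 = 0.302528 + 0.519734 = 0.822262.
Q̄ = (S_0/π) × [bracket] = (1361/π) × 0.822262 = 356.2 W/m².

Q̄ ≈ 356 W/m²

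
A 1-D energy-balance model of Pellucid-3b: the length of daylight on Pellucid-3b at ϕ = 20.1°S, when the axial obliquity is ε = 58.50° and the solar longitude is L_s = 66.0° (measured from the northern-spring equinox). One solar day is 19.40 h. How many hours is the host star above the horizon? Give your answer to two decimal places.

Solar declination: sin δ = sin ε · sin L_s = sin 58.50° × sin 66.0° = 0.77893, so δ = +51.162°.
cos h₀ = −tan ϕ · tan δ = −tan(-20.1°) × tan(+51.162°) = 0.4545, so h₀ = 1.0989 rad = 62.96°.
Daylight = 2h₀/(2π) × 19.40 h = (1.0989/π) × 19.40 = 6.79 h.

6.79 h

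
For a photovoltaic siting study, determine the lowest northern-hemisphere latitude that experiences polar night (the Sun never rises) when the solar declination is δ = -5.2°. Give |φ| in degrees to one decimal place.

Polar night requires cos H₀ = −tan φ tan δ ≥ 1, i.e. tan φ tan δ ≤ −1.
The boundary is |tan φ| · |tan δ| = 1, so |φ| = 90° − |δ| = 90° − 5.2° = 84.8° in the northern hemisphere.

|φ| = 84.8°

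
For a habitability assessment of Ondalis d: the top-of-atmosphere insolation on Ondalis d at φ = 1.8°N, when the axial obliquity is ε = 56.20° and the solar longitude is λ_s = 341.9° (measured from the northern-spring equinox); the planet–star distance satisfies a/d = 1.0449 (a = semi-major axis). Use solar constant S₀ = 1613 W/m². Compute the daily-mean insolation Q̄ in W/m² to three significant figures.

Q̄ ≈ 534 W/m²

Solar declination: sin δ = sin ε · sin λ_s = sin 56.20° × sin 341.9° = -0.25817, so δ = -14.961°.
cos H₀ = −tan(+1.8°) tan(-14.961°) = 0.0084, H₀ = 1.5624 rad.
Bracket: H₀ sin φ sin δ + cos φ cos δ sin H₀ = 1.5624×0.03141×-0.25817 + 0.99951×0.96610×0.99996 = -0.012670 + 0.965588 = 0.952918.
Inverse-square distance factor (a/d)² = 1.0449² = 1.091816.
Q̄ = (S₀/π) × 1.091816 × [bracket] = (1613/π) × 1.091816 × 0.952918 = 534.2 W/m².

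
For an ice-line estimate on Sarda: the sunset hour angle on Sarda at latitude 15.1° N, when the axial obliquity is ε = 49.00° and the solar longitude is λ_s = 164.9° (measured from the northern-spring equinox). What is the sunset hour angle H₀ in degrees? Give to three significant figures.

Solar declination: sin δ = sin ε · sin λ_s = sin 49.00° × sin 164.9° = 0.19661, so δ = +11.339°.
cos H₀ = −tan φ · tan δ = −tan(+15.1°) × tan(+11.339°) = -0.0541, so H₀ = 1.6249 rad = 93.10°.

H₀ = 93.1°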